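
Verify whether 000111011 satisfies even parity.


Number of 1s: 5

No, parity error (5 ones)


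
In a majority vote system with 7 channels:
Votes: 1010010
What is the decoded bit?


Ones: 3 out of 7
Threshold: 4

0 (3/7 voted 1)


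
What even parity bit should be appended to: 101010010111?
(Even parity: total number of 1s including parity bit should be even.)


Number of 1s in data: 7
Parity bit: 1

1


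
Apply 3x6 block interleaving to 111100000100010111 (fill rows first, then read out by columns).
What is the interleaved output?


Matrix:
  111100
  000100
  010111
Read columns: 100101100111001001

100101100111001001


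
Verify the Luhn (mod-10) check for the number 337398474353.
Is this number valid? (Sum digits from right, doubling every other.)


Luhn sum = 64
64 mod 10 = 4

Invalid (Luhn sum mod 10 = 4)


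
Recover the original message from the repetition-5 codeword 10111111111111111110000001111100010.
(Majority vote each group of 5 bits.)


Groups: 10111, 11111, 11111, 11110, 00000, 11111, 00010
Majority votes: 1111010

1111010


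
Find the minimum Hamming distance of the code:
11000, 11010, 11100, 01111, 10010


Comparing all pairs, minimum distance: 1
Can detect 0 errors, correct 0 errors

1


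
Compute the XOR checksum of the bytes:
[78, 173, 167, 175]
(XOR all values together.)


XOR chain: 78 ^ 173 ^ 167 ^ 175 = 235

235


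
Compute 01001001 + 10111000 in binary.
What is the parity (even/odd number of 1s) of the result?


01001001 = 73
10111000 = 184
Sum = 257 = 100000001
1s count = 2

even parity (2 ones in 100000001)


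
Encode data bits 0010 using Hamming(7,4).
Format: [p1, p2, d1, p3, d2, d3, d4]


Parity bits: p1=0, p2=1, p3=1

0101010


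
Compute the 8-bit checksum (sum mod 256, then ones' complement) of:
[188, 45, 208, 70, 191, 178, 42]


Sum = 922 mod 256 = 154
Complement = 101

101


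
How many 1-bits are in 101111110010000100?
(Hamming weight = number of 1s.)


Counting 1s in 101111110010000100

9


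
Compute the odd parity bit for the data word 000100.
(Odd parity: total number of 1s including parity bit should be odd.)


Number of 1s in data: 1
Parity bit: 0

0


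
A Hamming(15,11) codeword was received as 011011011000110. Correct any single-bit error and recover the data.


Syndrome = 0: no error detected

Data: 11101000110 (no errors)


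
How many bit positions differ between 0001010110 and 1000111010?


XOR: 1001101100
Count of 1s: 5

5


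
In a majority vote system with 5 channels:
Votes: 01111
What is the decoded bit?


Ones: 4 out of 5
Threshold: 3

1 (4/5 voted 1)


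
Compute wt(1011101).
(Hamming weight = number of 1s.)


Counting 1s in 1011101

5


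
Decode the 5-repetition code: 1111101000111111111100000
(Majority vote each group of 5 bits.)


Groups: 11111, 01000, 11111, 11111, 00000
Majority votes: 10110

10110


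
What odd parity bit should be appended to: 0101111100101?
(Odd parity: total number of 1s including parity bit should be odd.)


Number of 1s in data: 8
Parity bit: 1

1


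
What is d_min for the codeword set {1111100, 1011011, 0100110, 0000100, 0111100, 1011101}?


Comparing all pairs, minimum distance: 1
Can detect 0 errors, correct 0 errors

1


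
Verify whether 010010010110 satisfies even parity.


Number of 1s: 5

No, parity error (5 ones)


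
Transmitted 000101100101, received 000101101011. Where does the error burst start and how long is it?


XOR: 000000001110

Burst at position 8, length 3


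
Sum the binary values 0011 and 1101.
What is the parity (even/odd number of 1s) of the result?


0011 = 3
1101 = 13
Sum = 16 = 10000
1s count = 1

odd parity (1 ones in 10000)


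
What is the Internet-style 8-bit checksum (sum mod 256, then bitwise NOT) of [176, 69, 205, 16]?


Sum = 466 mod 256 = 210
Complement = 45

45


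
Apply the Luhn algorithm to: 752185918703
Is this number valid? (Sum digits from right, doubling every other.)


Luhn sum = 54
54 mod 10 = 4

Invalid (Luhn sum mod 10 = 4)


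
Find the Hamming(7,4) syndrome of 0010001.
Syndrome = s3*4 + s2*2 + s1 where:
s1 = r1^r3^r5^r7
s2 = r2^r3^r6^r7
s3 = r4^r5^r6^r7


s1=0, s2=0, s3=1

Syndrome = 4 (error at position 4)


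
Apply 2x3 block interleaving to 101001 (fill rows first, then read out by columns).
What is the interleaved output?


Matrix:
  101
  001
Read columns: 100011

100011


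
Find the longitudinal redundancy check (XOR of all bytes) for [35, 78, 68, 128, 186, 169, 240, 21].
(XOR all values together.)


XOR chain: 35 ^ 78 ^ 68 ^ 128 ^ 186 ^ 169 ^ 240 ^ 21 = 95

95


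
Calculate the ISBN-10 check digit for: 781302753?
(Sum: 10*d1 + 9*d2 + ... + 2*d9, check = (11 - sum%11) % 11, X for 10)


Weighted sum: 230
230 mod 11 = 10

Check digit: 1


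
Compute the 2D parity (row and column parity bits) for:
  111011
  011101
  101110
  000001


Row parities: 1001
Column parities: 001001

Row P: 1001, Col P: 001001, Corner: 0


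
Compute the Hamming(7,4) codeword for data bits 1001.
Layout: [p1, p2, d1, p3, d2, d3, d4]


Parity bits: p1=0, p2=0, p3=1

0011001


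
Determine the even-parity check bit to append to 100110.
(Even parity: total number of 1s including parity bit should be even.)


Number of 1s in data: 3
Parity bit: 1

1


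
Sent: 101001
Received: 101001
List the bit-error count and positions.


XOR: 000000

0 errors (received matches sent)


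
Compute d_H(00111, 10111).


XOR: 10000
Count of 1s: 1

1


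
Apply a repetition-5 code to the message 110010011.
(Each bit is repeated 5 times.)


Each bit -> 5 copies

111111111100000000001111100000000001111111111


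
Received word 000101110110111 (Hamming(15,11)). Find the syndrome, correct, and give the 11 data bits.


Syndrome = 0: no error detected

Data: 00110110111 (no errors)


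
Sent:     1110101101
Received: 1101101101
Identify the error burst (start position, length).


XOR: 0011000000

Burst at position 2, length 2


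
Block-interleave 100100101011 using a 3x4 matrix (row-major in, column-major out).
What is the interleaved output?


Matrix:
  1001
  0010
  1011
Read columns: 101000011101

101000011101


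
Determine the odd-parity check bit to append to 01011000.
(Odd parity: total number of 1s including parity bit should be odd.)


Number of 1s in data: 3
Parity bit: 0

0


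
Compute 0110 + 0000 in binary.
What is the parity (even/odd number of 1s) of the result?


0110 = 6
0000 = 0
Sum = 6 = 110
1s count = 2

even parity (2 ones in 110)


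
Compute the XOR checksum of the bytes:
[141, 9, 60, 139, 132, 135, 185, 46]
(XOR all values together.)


XOR chain: 141 ^ 9 ^ 60 ^ 139 ^ 132 ^ 135 ^ 185 ^ 46 = 167

167


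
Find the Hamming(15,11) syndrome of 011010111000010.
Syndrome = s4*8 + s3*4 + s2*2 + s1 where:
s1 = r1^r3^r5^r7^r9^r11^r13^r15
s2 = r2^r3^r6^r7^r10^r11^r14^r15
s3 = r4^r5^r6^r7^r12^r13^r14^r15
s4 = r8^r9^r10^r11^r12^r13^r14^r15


s1=0, s2=0, s3=1, s4=1

Syndrome = 12 (error at position 12)


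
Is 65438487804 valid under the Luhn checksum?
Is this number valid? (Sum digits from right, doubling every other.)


Luhn sum = 58
58 mod 10 = 8

Invalid (Luhn sum mod 10 = 8)


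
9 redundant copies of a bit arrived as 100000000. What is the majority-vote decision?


Ones: 1 out of 9
Threshold: 5

0 (1/9 voted 1)


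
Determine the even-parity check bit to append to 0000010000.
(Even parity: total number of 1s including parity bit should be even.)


Number of 1s in data: 1
Parity bit: 1

1


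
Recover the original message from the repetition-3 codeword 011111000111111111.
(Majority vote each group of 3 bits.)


Groups: 011, 111, 000, 111, 111, 111
Majority votes: 110111

110111


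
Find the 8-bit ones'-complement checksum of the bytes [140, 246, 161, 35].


Sum = 582 mod 256 = 70
Complement = 185

185


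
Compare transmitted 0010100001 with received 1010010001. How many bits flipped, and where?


XOR: 1000110000

3 error(s) at position(s): 0, 4, 5


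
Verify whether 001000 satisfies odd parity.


Number of 1s: 1

Yes, parity is correct (1 ones)


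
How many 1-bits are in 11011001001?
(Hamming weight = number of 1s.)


Counting 1s in 11011001001

6


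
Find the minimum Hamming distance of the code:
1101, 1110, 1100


Comparing all pairs, minimum distance: 1
Can detect 0 errors, correct 0 errors

1


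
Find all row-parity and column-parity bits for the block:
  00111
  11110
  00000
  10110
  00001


Row parities: 10011
Column parities: 01110

Row P: 10011, Col P: 01110, Corner: 1


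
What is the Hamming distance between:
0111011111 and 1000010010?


XOR: 1111001101
Count of 1s: 7

7


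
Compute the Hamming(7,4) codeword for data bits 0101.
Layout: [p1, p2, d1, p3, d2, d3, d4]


Parity bits: p1=0, p2=1, p3=0

0100101


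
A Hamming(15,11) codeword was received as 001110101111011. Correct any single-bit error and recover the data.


Syndrome = 0: no error detected

Data: 11011111011 (no errors)


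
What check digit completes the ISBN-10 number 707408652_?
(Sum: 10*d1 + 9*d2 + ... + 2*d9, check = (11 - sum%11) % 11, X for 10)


Weighted sum: 237
237 mod 11 = 6

Check digit: 5


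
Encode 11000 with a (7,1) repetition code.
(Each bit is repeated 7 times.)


Each bit -> 7 copies

11111111111111000000000000000000000


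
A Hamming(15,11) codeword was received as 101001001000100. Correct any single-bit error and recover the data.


Syndrome = 0: no error detected

Data: 10101000100 (no errors)


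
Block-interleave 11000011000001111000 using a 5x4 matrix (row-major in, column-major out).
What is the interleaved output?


Matrix:
  1100
  0011
  0000
  0111
  1000
Read columns: 10001100100101001010

10001100100101001010


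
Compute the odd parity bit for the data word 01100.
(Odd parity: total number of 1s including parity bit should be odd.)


Number of 1s in data: 2
Parity bit: 1

1


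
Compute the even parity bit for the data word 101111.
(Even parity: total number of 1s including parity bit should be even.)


Number of 1s in data: 5
Parity bit: 1

1


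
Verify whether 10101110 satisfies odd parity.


Number of 1s: 5

Yes, parity is correct (5 ones)


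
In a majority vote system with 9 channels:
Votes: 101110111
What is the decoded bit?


Ones: 7 out of 9
Threshold: 5

1 (7/9 voted 1)


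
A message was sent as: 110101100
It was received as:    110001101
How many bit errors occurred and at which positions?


XOR: 000100001

2 error(s) at position(s): 3, 8


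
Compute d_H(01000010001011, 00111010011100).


XOR: 01111000010111
Count of 1s: 8

8


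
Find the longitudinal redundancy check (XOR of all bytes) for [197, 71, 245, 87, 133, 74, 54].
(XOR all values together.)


XOR chain: 197 ^ 71 ^ 245 ^ 87 ^ 133 ^ 74 ^ 54 = 217

217


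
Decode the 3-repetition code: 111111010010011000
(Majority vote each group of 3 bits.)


Groups: 111, 111, 010, 010, 011, 000
Majority votes: 110010

110010


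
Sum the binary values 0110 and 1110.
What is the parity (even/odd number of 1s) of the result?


0110 = 6
1110 = 14
Sum = 20 = 10100
1s count = 2

even parity (2 ones in 10100)


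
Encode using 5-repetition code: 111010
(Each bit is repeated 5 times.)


Each bit -> 5 copies

111111111111111000001111100000


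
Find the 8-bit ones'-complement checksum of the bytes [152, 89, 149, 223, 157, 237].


Sum = 1007 mod 256 = 239
Complement = 16

16


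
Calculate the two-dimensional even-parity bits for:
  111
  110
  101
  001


Row parities: 1001
Column parities: 101

Row P: 1001, Col P: 101, Corner: 0


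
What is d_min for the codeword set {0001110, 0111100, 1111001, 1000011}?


Comparing all pairs, minimum distance: 3
Can detect 2 errors, correct 1 errors

3


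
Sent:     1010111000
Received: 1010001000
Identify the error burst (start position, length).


XOR: 0000110000

Burst at position 4, length 2


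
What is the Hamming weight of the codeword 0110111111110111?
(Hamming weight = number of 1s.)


Counting 1s in 0110111111110111

13


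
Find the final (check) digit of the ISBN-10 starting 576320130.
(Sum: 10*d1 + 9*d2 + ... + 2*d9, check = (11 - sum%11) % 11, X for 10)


Weighted sum: 207
207 mod 11 = 9

Check digit: 2


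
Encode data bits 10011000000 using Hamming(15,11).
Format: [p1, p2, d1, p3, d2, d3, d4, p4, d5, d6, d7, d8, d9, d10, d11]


Parity bits: p1=1, p2=0, p3=1, p4=1

101100111000000


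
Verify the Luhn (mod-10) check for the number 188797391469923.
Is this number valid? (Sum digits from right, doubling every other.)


Luhn sum = 87
87 mod 10 = 7

Invalid (Luhn sum mod 10 = 7)


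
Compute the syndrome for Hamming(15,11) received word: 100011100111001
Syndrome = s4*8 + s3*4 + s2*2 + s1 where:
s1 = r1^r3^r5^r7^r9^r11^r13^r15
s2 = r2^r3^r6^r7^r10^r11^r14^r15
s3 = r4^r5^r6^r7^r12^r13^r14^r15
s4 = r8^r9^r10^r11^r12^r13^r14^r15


s1=1, s2=1, s3=1, s4=0

Syndrome = 7 (error at position 7)


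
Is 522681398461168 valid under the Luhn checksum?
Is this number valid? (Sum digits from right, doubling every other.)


Luhn sum = 72
72 mod 10 = 2

Invalid (Luhn sum mod 10 = 2)


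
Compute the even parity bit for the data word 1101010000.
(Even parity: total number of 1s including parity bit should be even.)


Number of 1s in data: 4
Parity bit: 0

0


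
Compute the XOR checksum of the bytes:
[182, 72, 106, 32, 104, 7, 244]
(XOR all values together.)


XOR chain: 182 ^ 72 ^ 106 ^ 32 ^ 104 ^ 7 ^ 244 = 47

47


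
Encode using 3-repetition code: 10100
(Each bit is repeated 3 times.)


Each bit -> 3 copies

111000111000000


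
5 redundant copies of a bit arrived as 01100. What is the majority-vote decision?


Ones: 2 out of 5
Threshold: 3

0 (2/5 voted 1)


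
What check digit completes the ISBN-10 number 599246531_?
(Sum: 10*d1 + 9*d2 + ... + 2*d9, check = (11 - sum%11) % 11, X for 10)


Weighted sum: 302
302 mod 11 = 5

Check digit: 6


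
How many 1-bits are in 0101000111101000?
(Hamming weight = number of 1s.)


Counting 1s in 0101000111101000

7


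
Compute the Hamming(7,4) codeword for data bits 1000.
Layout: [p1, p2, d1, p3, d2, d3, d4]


Parity bits: p1=1, p2=1, p3=0

1110000


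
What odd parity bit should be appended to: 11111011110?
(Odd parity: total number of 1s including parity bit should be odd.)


Number of 1s in data: 9
Parity bit: 0

0


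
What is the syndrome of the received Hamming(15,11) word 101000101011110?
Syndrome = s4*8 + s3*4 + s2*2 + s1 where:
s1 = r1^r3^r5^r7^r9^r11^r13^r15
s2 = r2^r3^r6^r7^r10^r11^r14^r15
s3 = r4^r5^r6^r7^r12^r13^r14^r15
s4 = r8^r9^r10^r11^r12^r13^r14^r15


s1=0, s2=0, s3=0, s4=1

Syndrome = 8 (error at position 8)


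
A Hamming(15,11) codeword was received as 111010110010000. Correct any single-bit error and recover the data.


Syndrome = 1: error at position 1

Data: 11010010000 (corrected bit 1)


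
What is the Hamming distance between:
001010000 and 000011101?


XOR: 001001101
Count of 1s: 4

4


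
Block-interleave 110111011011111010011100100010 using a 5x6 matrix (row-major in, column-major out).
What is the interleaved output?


Matrix:
  110111
  011011
  111010
  011100
  100010
Read columns: 101011111001110100101110111000

101011111001110100101110111000


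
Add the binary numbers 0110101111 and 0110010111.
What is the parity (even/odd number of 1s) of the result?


0110101111 = 431
0110010111 = 407
Sum = 838 = 1101000110
1s count = 5

odd parity (5 ones in 1101000110)


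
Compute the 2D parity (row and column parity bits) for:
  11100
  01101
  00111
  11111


Row parities: 1111
Column parities: 01001

Row P: 1111, Col P: 01001, Corner: 0


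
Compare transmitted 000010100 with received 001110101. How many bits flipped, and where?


XOR: 001100001

3 error(s) at position(s): 2, 3, 8


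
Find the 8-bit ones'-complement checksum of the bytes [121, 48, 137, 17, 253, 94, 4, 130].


Sum = 804 mod 256 = 36
Complement = 219

219


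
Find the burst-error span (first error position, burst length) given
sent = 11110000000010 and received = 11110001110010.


XOR: 00000001110000

Burst at position 7, length 3


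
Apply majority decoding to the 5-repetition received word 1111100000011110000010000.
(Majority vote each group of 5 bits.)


Groups: 11111, 00000, 01111, 00000, 10000
Majority votes: 10100

10100


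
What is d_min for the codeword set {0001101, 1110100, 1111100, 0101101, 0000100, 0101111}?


Comparing all pairs, minimum distance: 1
Can detect 0 errors, correct 0 errors

1


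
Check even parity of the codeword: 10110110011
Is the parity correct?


Number of 1s: 7

No, parity error (7 ones)


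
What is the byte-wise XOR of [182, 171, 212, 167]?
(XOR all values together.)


XOR chain: 182 ^ 171 ^ 212 ^ 167 = 110

110


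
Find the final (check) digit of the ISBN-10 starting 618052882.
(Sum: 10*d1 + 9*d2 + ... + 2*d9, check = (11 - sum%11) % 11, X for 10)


Weighted sum: 233
233 mod 11 = 2

Check digit: 9


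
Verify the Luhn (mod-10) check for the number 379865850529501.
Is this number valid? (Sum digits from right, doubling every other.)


Luhn sum = 58
58 mod 10 = 8

Invalid (Luhn sum mod 10 = 8)


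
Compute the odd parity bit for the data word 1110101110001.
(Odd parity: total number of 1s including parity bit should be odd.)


Number of 1s in data: 8
Parity bit: 1

1


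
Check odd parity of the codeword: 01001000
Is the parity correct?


Number of 1s: 2

No, parity error (2 ones)


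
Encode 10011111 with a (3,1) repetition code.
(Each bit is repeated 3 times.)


Each bit -> 3 copies

111000000111111111111111


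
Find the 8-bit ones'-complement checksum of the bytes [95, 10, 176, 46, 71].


Sum = 398 mod 256 = 142
Complement = 113

113


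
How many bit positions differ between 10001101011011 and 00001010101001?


XOR: 10000111110010
Count of 1s: 7

7


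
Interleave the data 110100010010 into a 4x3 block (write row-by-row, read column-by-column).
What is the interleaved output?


Matrix:
  110
  100
  010
  010
Read columns: 110010110000

110010110000


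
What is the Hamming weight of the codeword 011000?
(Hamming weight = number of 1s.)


Counting 1s in 011000

2


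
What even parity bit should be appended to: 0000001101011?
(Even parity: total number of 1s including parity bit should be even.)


Number of 1s in data: 5
Parity bit: 1

1


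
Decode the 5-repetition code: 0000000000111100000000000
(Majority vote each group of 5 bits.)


Groups: 00000, 00000, 11110, 00000, 00000
Majority votes: 00100

00100


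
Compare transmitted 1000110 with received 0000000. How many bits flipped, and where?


XOR: 1000110

3 error(s) at position(s): 0, 4, 5


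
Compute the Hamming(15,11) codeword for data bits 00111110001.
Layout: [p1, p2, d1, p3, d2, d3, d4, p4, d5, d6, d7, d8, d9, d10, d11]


Parity bits: p1=0, p2=1, p3=1, p4=0

010101101110001


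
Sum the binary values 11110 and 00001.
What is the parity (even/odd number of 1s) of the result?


11110 = 30
00001 = 1
Sum = 31 = 11111
1s count = 5

odd parity (5 ones in 11111)


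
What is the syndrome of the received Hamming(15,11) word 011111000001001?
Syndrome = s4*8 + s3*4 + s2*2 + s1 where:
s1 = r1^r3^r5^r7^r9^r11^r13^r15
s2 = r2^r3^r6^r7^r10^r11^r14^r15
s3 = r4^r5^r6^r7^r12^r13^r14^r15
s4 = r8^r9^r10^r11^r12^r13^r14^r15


s1=1, s2=0, s3=1, s4=0

Syndrome = 5 (error at position 5)


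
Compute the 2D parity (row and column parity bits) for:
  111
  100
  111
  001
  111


Row parities: 11111
Column parities: 010

Row P: 11111, Col P: 010, Corner: 1


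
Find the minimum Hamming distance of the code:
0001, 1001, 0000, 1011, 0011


Comparing all pairs, minimum distance: 1
Can detect 0 errors, correct 0 errors

1


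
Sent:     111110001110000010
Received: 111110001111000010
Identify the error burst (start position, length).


XOR: 000000000001000000

Burst at position 11, length 1


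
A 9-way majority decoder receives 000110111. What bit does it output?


Ones: 5 out of 9
Threshold: 5

1 (5/9 voted 1)


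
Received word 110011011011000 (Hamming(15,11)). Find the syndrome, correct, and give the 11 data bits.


Syndrome = 6: error at position 6

Data: 01001011000 (corrected bit 6)


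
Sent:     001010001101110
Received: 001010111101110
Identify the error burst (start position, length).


XOR: 000000110000000

Burst at position 6, length 2


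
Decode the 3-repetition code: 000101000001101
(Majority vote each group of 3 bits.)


Groups: 000, 101, 000, 001, 101
Majority votes: 01001

01001


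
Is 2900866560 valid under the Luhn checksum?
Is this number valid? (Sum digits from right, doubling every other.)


Luhn sum = 37
37 mod 10 = 7

Invalid (Luhn sum mod 10 = 7)


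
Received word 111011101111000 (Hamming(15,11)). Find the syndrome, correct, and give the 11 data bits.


Syndrome = 0: no error detected

Data: 11111111000 (no errors)


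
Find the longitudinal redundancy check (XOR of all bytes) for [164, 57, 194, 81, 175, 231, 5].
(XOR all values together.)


XOR chain: 164 ^ 57 ^ 194 ^ 81 ^ 175 ^ 231 ^ 5 = 67

67


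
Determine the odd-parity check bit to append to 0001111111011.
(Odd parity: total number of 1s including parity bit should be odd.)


Number of 1s in data: 9
Parity bit: 0

0


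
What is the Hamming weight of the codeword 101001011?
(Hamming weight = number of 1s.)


Counting 1s in 101001011

5


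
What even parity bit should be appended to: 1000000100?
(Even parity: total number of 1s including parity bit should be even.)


Number of 1s in data: 2
Parity bit: 0

0


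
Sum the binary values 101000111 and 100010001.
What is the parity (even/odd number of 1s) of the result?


101000111 = 327
100010001 = 273
Sum = 600 = 1001011000
1s count = 4

even parity (4 ones in 1001011000)


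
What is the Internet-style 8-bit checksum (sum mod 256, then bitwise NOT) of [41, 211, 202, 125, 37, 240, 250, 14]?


Sum = 1120 mod 256 = 96
Complement = 159

159


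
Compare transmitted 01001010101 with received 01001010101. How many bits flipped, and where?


XOR: 00000000000

0 errors (received matches sent)


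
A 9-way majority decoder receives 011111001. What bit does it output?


Ones: 6 out of 9
Threshold: 5

1 (6/9 voted 1)


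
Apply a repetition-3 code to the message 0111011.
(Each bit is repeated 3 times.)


Each bit -> 3 copies

000111111111000111111


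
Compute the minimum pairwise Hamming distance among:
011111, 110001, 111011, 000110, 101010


Comparing all pairs, minimum distance: 2
Can detect 1 errors, correct 0 errors

2


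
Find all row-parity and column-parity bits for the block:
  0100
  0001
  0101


Row parities: 110
Column parities: 0000

Row P: 110, Col P: 0000, Corner: 0


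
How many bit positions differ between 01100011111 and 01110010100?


XOR: 00010001011
Count of 1s: 4

4


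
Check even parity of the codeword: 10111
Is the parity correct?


Number of 1s: 4

Yes, parity is correct (4 ones)


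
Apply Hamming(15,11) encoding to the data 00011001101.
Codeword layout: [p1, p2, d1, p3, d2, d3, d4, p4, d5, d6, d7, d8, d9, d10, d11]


Parity bits: p1=0, p2=0, p3=0, p4=0

000000101001101


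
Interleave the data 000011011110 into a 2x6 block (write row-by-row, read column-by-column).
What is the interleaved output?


Matrix:
  000011
  011110
Read columns: 000101011110

000101011110


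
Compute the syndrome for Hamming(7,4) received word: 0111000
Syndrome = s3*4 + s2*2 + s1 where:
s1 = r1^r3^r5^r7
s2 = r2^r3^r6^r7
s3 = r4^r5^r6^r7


s1=1, s2=0, s3=1

Syndrome = 5 (error at position 5)


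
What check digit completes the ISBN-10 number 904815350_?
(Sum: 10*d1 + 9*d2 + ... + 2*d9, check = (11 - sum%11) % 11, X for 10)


Weighted sum: 236
236 mod 11 = 5

Check digit: 6


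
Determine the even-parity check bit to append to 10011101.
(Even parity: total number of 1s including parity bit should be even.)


Number of 1s in data: 5
Parity bit: 1

1


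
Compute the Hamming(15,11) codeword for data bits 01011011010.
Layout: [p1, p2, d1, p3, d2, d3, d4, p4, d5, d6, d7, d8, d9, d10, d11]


Parity bits: p1=0, p2=1, p3=0, p4=0

010010101011010


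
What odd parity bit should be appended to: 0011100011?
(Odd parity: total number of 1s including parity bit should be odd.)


Number of 1s in data: 5
Parity bit: 0

0


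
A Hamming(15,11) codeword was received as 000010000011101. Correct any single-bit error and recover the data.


Syndrome = 0: no error detected

Data: 01000011101 (no errors)


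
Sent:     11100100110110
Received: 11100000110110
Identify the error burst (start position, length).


XOR: 00000100000000

Burst at position 5, length 1


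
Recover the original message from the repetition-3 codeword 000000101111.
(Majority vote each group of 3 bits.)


Groups: 000, 000, 101, 111
Majority votes: 0011

0011


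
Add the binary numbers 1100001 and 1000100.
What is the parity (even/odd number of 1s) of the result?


1100001 = 97
1000100 = 68
Sum = 165 = 10100101
1s count = 4

even parity (4 ones in 10100101)


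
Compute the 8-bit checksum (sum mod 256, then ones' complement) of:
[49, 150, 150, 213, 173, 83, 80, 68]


Sum = 966 mod 256 = 198
Complement = 57

57


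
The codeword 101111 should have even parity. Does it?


Number of 1s: 5

No, parity error (5 ones)


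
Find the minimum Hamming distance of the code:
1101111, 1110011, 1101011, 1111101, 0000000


Comparing all pairs, minimum distance: 1
Can detect 0 errors, correct 0 errors

1


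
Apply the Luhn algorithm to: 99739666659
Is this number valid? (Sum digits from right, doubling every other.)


Luhn sum = 68
68 mod 10 = 8

Invalid (Luhn sum mod 10 = 8)


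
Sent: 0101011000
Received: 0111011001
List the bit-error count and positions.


XOR: 0010000001

2 error(s) at position(s): 2, 9


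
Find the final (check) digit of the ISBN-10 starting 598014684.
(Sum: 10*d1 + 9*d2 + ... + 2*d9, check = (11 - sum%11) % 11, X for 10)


Weighted sum: 277
277 mod 11 = 2

Check digit: 9


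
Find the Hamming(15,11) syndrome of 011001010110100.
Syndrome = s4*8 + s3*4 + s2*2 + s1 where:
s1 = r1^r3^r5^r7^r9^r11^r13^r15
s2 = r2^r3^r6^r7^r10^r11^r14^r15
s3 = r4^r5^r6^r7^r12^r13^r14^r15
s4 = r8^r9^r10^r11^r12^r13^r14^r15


s1=1, s2=1, s3=0, s4=0

Syndrome = 3 (error at position 3)


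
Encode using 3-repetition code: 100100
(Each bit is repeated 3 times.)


Each bit -> 3 copies

111000000111000000


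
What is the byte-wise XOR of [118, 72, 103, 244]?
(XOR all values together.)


XOR chain: 118 ^ 72 ^ 103 ^ 244 = 173

173


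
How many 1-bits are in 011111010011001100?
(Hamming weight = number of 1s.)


Counting 1s in 011111010011001100

10


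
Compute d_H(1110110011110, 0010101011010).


XOR: 1100011000100
Count of 1s: 5

5


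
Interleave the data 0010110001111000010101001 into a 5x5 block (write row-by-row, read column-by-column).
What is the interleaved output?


Matrix:
  00101
  10001
  11100
  00101
  01001
Read columns: 0110000101101100000011011

0110000101101100000011011


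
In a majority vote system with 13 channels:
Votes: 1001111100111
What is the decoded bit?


Ones: 9 out of 13
Threshold: 7

1 (9/13 voted 1)


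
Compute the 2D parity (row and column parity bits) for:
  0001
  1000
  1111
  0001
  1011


Row parities: 11011
Column parities: 1100

Row P: 11011, Col P: 1100, Corner: 0


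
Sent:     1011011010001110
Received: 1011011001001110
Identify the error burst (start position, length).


XOR: 0000000011000000

Burst at position 8, length 2


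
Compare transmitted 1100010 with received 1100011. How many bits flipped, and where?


XOR: 0000001

1 error(s) at position(s): 6


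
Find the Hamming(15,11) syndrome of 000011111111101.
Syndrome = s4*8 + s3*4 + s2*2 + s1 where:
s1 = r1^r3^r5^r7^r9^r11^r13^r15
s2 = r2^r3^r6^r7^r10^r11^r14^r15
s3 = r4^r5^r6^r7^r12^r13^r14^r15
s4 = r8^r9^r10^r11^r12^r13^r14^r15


s1=0, s2=1, s3=0, s4=1

Syndrome = 10 (error at position 10)


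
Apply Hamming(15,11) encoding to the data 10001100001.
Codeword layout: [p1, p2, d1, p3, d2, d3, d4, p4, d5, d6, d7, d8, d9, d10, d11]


Parity bits: p1=1, p2=1, p3=1, p4=1

111100011100001


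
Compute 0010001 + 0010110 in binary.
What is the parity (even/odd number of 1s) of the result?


0010001 = 17
0010110 = 22
Sum = 39 = 100111
1s count = 4

even parity (4 ones in 100111)


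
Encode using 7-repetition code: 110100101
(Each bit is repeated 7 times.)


Each bit -> 7 copies

111111111111110000000111111100000000000000111111100000001111111


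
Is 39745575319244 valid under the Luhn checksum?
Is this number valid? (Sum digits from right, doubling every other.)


Luhn sum = 70
70 mod 10 = 0

Valid (Luhn sum mod 10 = 0)


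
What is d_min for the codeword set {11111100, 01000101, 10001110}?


Comparing all pairs, minimum distance: 4
Can detect 3 errors, correct 1 errors

4


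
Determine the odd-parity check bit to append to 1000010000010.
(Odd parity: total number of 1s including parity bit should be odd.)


Number of 1s in data: 3
Parity bit: 0

0


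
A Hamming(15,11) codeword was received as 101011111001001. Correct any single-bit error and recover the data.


Syndrome = 4: error at position 4

Data: 11111001001 (corrected bit 4)


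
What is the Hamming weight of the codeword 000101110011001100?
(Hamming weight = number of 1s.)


Counting 1s in 000101110011001100

8


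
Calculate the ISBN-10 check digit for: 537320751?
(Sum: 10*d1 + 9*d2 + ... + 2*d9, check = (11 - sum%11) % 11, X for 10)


Weighted sum: 211
211 mod 11 = 2

Check digit: 9


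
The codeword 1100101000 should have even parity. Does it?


Number of 1s: 4

Yes, parity is correct (4 ones)


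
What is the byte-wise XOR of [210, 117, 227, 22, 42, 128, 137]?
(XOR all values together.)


XOR chain: 210 ^ 117 ^ 227 ^ 22 ^ 42 ^ 128 ^ 137 = 113

113


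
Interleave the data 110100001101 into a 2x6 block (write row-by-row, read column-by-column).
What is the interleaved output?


Matrix:
  110100
  001101
Read columns: 101001110001

101001110001


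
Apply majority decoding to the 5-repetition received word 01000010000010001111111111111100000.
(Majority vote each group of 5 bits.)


Groups: 01000, 01000, 00100, 01111, 11111, 11111, 00000
Majority votes: 0001110

0001110


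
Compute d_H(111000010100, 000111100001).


XOR: 111111110101
Count of 1s: 10

10


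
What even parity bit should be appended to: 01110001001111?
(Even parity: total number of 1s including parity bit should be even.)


Number of 1s in data: 8
Parity bit: 0

0


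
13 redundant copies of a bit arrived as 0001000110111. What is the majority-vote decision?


Ones: 6 out of 13
Threshold: 7

0 (6/13 voted 1)


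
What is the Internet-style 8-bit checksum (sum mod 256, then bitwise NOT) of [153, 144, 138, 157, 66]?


Sum = 658 mod 256 = 146
Complement = 109

109


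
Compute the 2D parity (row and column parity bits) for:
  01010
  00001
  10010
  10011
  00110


Row parities: 01010
Column parities: 01100

Row P: 01010, Col P: 01100, Corner: 0


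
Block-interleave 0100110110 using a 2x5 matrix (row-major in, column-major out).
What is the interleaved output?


Matrix:
  01001
  10110
Read columns: 0110010110

0110010110


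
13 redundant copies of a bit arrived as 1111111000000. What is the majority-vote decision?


Ones: 7 out of 13
Threshold: 7

1 (7/13 voted 1)


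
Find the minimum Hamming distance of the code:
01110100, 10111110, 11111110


Comparing all pairs, minimum distance: 1
Can detect 0 errors, correct 0 errors

1


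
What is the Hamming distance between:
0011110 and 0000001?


XOR: 0011111
Count of 1s: 5

5


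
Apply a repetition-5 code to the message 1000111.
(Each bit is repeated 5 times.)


Each bit -> 5 copies

11111000000000000000111111111111111


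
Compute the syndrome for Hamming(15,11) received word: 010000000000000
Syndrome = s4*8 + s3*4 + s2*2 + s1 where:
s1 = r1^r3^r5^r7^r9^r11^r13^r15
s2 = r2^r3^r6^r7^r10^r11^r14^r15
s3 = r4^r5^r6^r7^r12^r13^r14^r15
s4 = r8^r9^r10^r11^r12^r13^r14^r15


s1=0, s2=1, s3=0, s4=0

Syndrome = 2 (error at position 2)


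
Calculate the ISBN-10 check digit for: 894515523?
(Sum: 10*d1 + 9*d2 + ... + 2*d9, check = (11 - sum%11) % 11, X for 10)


Weighted sum: 291
291 mod 11 = 5

Check digit: 6


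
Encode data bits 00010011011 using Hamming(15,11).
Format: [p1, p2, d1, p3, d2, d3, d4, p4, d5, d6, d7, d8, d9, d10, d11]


Parity bits: p1=1, p2=0, p3=0, p4=0

100000100011011


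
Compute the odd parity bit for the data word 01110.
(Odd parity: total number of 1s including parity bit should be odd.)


Number of 1s in data: 3
Parity bit: 0

0


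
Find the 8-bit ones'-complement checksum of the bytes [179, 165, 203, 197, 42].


Sum = 786 mod 256 = 18
Complement = 237

237


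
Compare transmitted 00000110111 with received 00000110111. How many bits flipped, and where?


XOR: 00000000000

0 errors (received matches sent)


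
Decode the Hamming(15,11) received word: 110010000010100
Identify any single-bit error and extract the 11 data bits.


Syndrome = 0: no error detected

Data: 01000010100 (no errors)


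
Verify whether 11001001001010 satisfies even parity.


Number of 1s: 6

Yes, parity is correct (6 ones)


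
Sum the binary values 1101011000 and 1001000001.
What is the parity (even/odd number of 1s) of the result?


1101011000 = 856
1001000001 = 577
Sum = 1433 = 10110011001
1s count = 6

even parity (6 ones in 10110011001)


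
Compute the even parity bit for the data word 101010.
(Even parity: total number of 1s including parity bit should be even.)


Number of 1s in data: 3
Parity bit: 1

1


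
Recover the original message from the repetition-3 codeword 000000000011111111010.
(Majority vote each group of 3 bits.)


Groups: 000, 000, 000, 011, 111, 111, 010
Majority votes: 0001110

0001110


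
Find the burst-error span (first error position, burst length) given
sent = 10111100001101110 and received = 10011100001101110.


XOR: 00100000000000000

Burst at position 2, length 1


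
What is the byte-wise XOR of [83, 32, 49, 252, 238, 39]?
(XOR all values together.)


XOR chain: 83 ^ 32 ^ 49 ^ 252 ^ 238 ^ 39 = 119

119


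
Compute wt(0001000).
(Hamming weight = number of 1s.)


Counting 1s in 0001000

1


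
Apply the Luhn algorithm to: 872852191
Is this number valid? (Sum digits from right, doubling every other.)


Luhn sum = 42
42 mod 10 = 2

Invalid (Luhn sum mod 10 = 2)


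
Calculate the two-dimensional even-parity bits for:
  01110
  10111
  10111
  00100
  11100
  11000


Row parities: 100110
Column parities: 01110

Row P: 100110, Col P: 01110, Corner: 1


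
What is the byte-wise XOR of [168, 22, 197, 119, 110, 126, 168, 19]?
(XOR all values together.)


XOR chain: 168 ^ 22 ^ 197 ^ 119 ^ 110 ^ 126 ^ 168 ^ 19 = 167

167


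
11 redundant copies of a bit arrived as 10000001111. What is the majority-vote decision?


Ones: 5 out of 11
Threshold: 6

0 (5/11 voted 1)


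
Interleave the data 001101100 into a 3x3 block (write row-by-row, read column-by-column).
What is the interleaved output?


Matrix:
  001
  101
  100
Read columns: 011000110

011000110


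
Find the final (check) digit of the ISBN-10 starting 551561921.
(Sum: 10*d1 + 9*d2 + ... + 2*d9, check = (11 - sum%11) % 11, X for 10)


Weighted sum: 223
223 mod 11 = 3

Check digit: 8


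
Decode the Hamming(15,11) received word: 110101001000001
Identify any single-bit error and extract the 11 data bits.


Syndrome = 7: error at position 7

Data: 00111000001 (corrected bit 7)


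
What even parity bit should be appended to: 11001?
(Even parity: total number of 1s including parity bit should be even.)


Number of 1s in data: 3
Parity bit: 1

1


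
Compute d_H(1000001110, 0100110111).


XOR: 1100111001
Count of 1s: 6

6


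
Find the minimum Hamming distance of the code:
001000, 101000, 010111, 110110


Comparing all pairs, minimum distance: 1
Can detect 0 errors, correct 0 errors

1


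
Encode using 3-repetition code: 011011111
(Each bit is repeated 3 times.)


Each bit -> 3 copies

000111111000111111111111111


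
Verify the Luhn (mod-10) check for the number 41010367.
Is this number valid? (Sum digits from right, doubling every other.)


Luhn sum = 23
23 mod 10 = 3

Invalid (Luhn sum mod 10 = 3)


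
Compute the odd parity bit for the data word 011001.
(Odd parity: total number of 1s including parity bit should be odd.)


Number of 1s in data: 3
Parity bit: 0

0


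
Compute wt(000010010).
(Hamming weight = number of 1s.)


Counting 1s in 000010010

2


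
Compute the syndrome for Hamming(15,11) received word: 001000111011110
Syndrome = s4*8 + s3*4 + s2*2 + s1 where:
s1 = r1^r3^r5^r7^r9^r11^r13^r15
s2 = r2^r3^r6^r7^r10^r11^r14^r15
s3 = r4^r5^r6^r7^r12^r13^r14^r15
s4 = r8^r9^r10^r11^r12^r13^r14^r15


s1=1, s2=0, s3=0, s4=0

Syndrome = 1 (error at position 1)


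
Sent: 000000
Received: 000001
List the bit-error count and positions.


XOR: 000001

1 error(s) at position(s): 5


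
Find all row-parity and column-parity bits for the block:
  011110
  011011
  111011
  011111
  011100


Row parities: 00111
Column parities: 111101

Row P: 00111, Col P: 111101, Corner: 1


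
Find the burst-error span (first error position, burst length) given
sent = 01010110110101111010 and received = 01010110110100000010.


XOR: 00000000000001111000

Burst at position 13, length 4


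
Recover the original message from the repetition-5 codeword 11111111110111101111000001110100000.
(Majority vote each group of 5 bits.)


Groups: 11111, 11111, 01111, 01111, 00000, 11101, 00000
Majority votes: 1111010

1111010


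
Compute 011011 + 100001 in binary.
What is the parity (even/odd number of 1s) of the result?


011011 = 27
100001 = 33
Sum = 60 = 111100
1s count = 4

even parity (4 ones in 111100)


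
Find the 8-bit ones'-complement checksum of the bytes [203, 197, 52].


Sum = 452 mod 256 = 196
Complement = 59

59


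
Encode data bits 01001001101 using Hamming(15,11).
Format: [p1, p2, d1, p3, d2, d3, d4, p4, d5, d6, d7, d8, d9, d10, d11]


Parity bits: p1=0, p2=1, p3=0, p4=0

010010001001101


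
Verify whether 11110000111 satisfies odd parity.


Number of 1s: 7

Yes, parity is correct (7 ones)


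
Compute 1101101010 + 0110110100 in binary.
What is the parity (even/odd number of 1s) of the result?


1101101010 = 874
0110110100 = 436
Sum = 1310 = 10100011110
1s count = 6

even parity (6 ones in 10100011110)


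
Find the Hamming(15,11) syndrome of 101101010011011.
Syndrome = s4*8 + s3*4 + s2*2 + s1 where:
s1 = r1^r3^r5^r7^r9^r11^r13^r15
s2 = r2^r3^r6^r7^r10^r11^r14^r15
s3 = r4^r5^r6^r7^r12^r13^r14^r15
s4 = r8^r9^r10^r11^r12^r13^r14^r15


s1=0, s2=1, s3=1, s4=1

Syndrome = 14 (error at position 14)
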